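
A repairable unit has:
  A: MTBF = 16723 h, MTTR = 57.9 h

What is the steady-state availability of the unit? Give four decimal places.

0.9965

A(A) = MTBF/(MTBF+MTTR) = 16723/(16723+57.9) = 0.9965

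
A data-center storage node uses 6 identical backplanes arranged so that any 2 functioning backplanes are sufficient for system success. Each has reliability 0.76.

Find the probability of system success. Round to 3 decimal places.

R = Σ_{i=2}^{6} C(6,i) p^i (1−p)^{6−i} with p = 0.76
C(6,2)·0.76^2·0.24^4 = 0.02875
C(6,3)·0.76^3·0.24^3 = 0.12137
C(6,4)·0.76^4·0.24^2 = 0.28825
C(6,5)·0.76^5·0.24^1 = 0.36512
C(6,6)·0.76^6·0.24^0 = 0.19270
Sum = 0.996

0.996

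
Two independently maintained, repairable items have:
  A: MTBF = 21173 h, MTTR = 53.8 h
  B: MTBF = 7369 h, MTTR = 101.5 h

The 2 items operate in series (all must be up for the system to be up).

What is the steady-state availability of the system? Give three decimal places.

A(A) = MTBF/(MTBF+MTTR) = 21173/(21173+53.8) = 0.997465
A(B) = MTBF/(MTBF+MTTR) = 7369/(7369+101.5) = 0.986413
Series availability: 0.997465 × 0.986413 = 0.984

0.984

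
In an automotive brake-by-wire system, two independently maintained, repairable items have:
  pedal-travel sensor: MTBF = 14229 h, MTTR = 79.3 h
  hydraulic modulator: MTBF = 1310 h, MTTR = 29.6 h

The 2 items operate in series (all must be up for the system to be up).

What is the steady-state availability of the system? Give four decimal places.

0.9725

A(pedal-travel sensor) = MTBF/(MTBF+MTTR) = 14229/(14229+79.3) = 0.994458
A(hydraulic modulator) = MTBF/(MTBF+MTTR) = 1310/(1310+29.6) = 0.977904
Series availability: 0.994458 × 0.977904 = 0.9725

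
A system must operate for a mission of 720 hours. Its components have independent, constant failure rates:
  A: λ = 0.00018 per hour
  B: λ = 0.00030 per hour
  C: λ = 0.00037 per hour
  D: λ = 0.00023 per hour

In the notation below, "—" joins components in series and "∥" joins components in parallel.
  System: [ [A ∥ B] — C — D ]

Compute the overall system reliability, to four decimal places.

R(A) = exp(−0.00018 × 720) = 0.878447
R(B) = exp(−0.00030 × 720) = 0.805735
R(C) = exp(−0.00037 × 720) = 0.766133
R(D) = exp(−0.00023 × 720) = 0.847385
Parallel (A and B): 1 − (1 − 0.878447)(1 − 0.805735) = 0.976387
Series ([0.976387], C, and D): 0.976387 × 0.766133 × 0.847385 = 0.6339

0.6339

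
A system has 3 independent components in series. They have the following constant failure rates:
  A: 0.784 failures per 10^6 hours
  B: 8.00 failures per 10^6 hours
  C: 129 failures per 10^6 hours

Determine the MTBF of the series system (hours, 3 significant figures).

7260

Series of exponential components: λ_sys = Σ λ_i
λ_sys = 0.000000784 + 0.00000800 + 0.000129 = 1.3778e-04 /h
MTBF = 1 / λ_sys = 7260 h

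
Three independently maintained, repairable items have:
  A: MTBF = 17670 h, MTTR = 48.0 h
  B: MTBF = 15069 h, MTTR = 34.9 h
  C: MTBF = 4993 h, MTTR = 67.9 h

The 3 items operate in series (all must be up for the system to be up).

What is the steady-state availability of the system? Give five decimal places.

0.98164

A(A) = MTBF/(MTBF+MTTR) = 17670/(17670+48.0) = 0.997291
A(B) = MTBF/(MTBF+MTTR) = 15069/(15069+34.9) = 0.997689
A(C) = MTBF/(MTBF+MTTR) = 4993/(4993+67.9) = 0.986583
Series availability: 0.997291 × 0.997689 × 0.986583 = 0.98164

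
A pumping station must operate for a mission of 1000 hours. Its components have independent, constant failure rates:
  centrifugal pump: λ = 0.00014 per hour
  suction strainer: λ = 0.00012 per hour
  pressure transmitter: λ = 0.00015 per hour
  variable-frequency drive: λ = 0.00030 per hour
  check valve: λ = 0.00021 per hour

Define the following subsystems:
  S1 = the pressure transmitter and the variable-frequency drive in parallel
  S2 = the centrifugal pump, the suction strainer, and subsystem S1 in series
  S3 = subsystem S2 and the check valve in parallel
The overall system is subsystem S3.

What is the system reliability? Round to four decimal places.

R(centrifugal pump) = exp(−0.00014 × 1000) = 0.869358
R(suction strainer) = exp(−0.00012 × 1000) = 0.886920
R(pressure transmitter) = exp(−0.00015 × 1000) = 0.860708
R(variable-frequency drive) = exp(−0.00030 × 1000) = 0.740818
R(check valve) = exp(−0.00021 × 1000) = 0.810584
Parallel (pressure transmitter and variable-frequency drive): 1 − (1 − 0.860708)(1 − 0.740818) = 0.963898
Series (centrifugal pump, suction strainer, and [0.963898]): 0.869358 × 0.886920 × 0.963898 = 0.743215
Parallel ([0.743215] and check valve): 1 − (1 − 0.743215)(1 − 0.810584) = 0.9514

0.9514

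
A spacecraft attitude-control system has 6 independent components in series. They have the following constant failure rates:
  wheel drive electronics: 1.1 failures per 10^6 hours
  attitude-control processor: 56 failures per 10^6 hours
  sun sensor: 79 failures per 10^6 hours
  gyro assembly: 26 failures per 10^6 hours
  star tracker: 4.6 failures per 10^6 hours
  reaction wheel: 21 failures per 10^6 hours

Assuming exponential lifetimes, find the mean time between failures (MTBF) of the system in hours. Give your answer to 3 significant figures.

Series of exponential components: λ_sys = Σ λ_i
λ_sys = 0.0000011 + 0.000056 + 0.000079 + 0.000026 + 0.0000046 + 0.000021 = 1.8770e-04 /h
MTBF = 1 / λ_sys = 5330 h

5330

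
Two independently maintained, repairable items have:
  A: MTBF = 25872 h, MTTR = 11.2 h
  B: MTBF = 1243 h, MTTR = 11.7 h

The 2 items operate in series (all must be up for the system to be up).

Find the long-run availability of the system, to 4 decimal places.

0.9902

A(A) = MTBF/(MTBF+MTTR) = 25872/(25872+11.2) = 0.999567
A(B) = MTBF/(MTBF+MTTR) = 1243/(1243+11.7) = 0.990675
Series availability: 0.999567 × 0.990675 = 0.9902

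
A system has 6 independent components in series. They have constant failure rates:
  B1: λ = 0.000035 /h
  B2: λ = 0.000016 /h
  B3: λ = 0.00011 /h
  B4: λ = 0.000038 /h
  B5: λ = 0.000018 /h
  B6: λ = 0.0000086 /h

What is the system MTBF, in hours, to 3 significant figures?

4430

Series of exponential components: λ_sys = Σ λ_i
λ_sys = 0.000035 + 0.000016 + 0.00011 + 0.000038 + 0.000018 + 0.0000086 = 2.2560e-04 /h
MTBF = 1 / λ_sys = 4430 h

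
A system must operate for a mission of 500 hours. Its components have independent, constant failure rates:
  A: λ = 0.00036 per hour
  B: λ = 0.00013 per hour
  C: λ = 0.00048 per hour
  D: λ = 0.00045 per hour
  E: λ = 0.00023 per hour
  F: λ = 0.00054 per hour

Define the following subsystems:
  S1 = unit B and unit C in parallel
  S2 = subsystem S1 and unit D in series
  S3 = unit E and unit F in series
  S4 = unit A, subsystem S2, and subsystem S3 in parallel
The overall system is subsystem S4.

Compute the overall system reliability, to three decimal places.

R(A) = exp(−0.00036 × 500) = 0.83527
R(B) = exp(−0.00013 × 500) = 0.93707
R(C) = exp(−0.00048 × 500) = 0.78663
R(D) = exp(−0.00045 × 500) = 0.79852
R(E) = exp(−0.00023 × 500) = 0.89137
R(F) = exp(−0.00054 × 500) = 0.76338
Parallel (B and C): 1 − (1 − 0.93707)(1 − 0.78663) = 0.98657
Series ([0.98657] and D): 0.98657 × 0.79852 = 0.78780
Series (E and F): 0.89137 × 0.76338 = 0.68045
Parallel (A, [0.78780], and [0.68045]): 1 − (1 − 0.83527)(1 − 0.78780)(1 − 0.68045) = 0.989

0.989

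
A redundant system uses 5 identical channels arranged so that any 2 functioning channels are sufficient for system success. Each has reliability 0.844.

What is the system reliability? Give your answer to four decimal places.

0.9974

R = Σ_{i=2}^{5} C(5,i) p^i (1−p)^{5−i} with p = 0.844
C(5,2)·0.844^2·0.156^3 = 0.027043
C(5,3)·0.844^3·0.156^2 = 0.146311
C(5,4)·0.844^4·0.156^1 = 0.395790
C(5,5)·0.844^5·0.156^0 = 0.428265
Sum = 0.9974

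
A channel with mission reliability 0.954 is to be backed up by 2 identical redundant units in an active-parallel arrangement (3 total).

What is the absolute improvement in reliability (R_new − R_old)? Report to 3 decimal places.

0.046

R_before = 0.954
R_after = 1 − (1 − 0.954)^3 = 1.000
ΔR = 1.000 − 0.954 = 0.046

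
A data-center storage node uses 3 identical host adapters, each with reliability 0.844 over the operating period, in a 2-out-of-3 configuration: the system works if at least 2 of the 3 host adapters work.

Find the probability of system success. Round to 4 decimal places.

0.9346

R = Σ_{i=2}^{3} C(3,i) p^i (1−p)^{3−i} with p = 0.844
C(3,2)·0.844^2·0.156^1 = 0.333373
C(3,3)·0.844^3·0.156^0 = 0.601212
Sum = 0.9346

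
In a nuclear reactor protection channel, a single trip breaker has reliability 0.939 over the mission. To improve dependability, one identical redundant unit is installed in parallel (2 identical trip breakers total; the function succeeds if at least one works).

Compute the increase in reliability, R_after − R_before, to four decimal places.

0.0573

R_before = 0.939
R_after = 1 − (1 − 0.939)^2 = 0.9963
ΔR = 0.9963 − 0.939 = 0.0573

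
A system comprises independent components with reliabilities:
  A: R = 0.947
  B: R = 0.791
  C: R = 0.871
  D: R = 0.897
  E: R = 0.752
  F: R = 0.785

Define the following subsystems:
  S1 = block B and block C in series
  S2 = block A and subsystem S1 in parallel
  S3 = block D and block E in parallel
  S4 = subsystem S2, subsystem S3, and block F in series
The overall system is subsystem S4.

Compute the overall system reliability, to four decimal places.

0.7523

Series (B and C): 0.791000 × 0.871000 = 0.688961
Parallel (A and [0.688961]): 1 − (1 − 0.947000)(1 − 0.688961) = 0.983515
Parallel (D and E): 1 − (1 − 0.897000)(1 − 0.752000) = 0.974456
Series ([0.983515], [0.974456], and F): 0.983515 × 0.974456 × 0.785000 = 0.7523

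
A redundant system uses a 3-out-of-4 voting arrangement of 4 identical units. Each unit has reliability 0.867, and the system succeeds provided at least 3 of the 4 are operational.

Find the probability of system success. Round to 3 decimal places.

0.912

R = Σ_{i=3}^{4} C(4,i) p^i (1−p)^{4−i} with p = 0.867
C(4,3)·0.867^3·0.133^1 = 0.34671
C(4,4)·0.867^4·0.133^0 = 0.56504
Sum = 0.912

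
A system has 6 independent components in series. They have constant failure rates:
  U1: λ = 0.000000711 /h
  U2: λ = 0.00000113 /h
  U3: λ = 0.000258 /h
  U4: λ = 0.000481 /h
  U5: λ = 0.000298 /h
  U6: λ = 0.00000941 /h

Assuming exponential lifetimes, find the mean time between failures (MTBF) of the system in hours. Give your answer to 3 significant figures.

Series of exponential components: λ_sys = Σ λ_i
λ_sys = 0.000000711 + 0.00000113 + 0.000258 + 0.000481 + 0.000298 + 0.00000941 = 1.0483e-03 /h
MTBF = 1 / λ_sys = 954 h

954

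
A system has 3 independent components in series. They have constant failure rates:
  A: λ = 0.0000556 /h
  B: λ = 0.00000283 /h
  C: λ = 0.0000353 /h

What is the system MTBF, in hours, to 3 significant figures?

Series of exponential components: λ_sys = Σ λ_i
λ_sys = 0.0000556 + 0.00000283 + 0.0000353 = 9.3730e-05 /h
MTBF = 1 / λ_sys = 10700 h

10700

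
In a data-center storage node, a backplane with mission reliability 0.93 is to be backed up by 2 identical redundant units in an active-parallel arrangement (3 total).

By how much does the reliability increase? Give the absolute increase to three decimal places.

0.070

R_before = 0.93
R_after = 1 − (1 − 0.93)^3 = 1.000
ΔR = 1.000 − 0.93 = 0.070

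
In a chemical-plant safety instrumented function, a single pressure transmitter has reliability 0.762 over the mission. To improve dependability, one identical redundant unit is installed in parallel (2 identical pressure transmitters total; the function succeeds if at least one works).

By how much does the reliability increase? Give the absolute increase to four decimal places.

R_before = 0.762
R_after = 1 − (1 − 0.762)^2 = 0.9434
ΔR = 0.9434 − 0.762 = 0.1814

0.1814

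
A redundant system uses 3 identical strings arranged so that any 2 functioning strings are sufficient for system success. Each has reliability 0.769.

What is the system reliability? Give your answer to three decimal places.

0.865

R = Σ_{i=2}^{3} C(3,i) p^i (1−p)^{3−i} with p = 0.769
C(3,2)·0.769^2·0.231^1 = 0.40981
C(3,3)·0.769^3·0.231^0 = 0.45476
Sum = 0.865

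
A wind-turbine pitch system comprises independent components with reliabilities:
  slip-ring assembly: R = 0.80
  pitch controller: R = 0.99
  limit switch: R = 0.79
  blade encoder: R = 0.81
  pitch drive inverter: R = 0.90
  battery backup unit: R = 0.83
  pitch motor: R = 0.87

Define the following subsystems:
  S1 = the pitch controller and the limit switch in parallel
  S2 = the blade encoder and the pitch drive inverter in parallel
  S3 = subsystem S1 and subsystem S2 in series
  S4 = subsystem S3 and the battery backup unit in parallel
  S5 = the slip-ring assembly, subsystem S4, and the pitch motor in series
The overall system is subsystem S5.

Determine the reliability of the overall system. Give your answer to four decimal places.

Parallel (pitch controller and limit switch): 1 − (1 − 0.990000)(1 − 0.790000) = 0.997900
Parallel (blade encoder and pitch drive inverter): 1 − (1 − 0.810000)(1 − 0.900000) = 0.981000
Series ([0.997900] and [0.981000]): 0.997900 × 0.981000 = 0.978940
Parallel ([0.978940] and battery backup unit): 1 − (1 − 0.978940)(1 − 0.830000) = 0.996420
Series (slip-ring assembly, [0.996420], and pitch motor): 0.800000 × 0.996420 × 0.870000 = 0.6935

0.6935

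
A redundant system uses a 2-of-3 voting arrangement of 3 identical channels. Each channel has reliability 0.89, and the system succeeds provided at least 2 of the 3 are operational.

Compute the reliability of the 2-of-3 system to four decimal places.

0.9664

R = Σ_{i=2}^{3} C(3,i) p^i (1−p)^{3−i} with p = 0.89
C(3,2)·0.89^2·0.11^1 = 0.261393
C(3,3)·0.89^3·0.11^0 = 0.704969
Sum = 0.9664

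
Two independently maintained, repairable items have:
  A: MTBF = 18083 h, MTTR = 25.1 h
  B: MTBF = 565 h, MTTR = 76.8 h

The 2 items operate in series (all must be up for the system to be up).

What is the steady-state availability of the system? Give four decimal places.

0.8791

A(A) = MTBF/(MTBF+MTTR) = 18083/(18083+25.1) = 0.998614
A(B) = MTBF/(MTBF+MTTR) = 565/(565+76.8) = 0.880337
Series availability: 0.998614 × 0.880337 = 0.8791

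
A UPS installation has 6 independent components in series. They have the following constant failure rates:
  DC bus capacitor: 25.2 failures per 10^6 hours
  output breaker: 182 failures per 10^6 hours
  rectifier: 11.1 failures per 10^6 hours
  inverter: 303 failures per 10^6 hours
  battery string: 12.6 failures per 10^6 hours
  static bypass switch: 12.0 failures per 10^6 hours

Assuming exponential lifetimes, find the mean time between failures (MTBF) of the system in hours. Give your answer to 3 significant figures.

Series of exponential components: λ_sys = Σ λ_i
λ_sys = 0.0000252 + 0.000182 + 0.0000111 + 0.000303 + 0.0000126 + 0.0000120 = 5.4590e-04 /h
MTBF = 1 / λ_sys = 1830 h

1830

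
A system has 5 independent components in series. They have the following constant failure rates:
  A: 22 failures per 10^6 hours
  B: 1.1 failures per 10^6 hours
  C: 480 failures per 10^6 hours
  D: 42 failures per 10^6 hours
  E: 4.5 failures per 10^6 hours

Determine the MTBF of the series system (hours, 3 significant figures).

Series of exponential components: λ_sys = Σ λ_i
λ_sys = 0.000022 + 0.0000011 + 0.00048 + 0.000042 + 0.0000045 = 5.4960e-04 /h
MTBF = 1 / λ_sys = 1820 h

1820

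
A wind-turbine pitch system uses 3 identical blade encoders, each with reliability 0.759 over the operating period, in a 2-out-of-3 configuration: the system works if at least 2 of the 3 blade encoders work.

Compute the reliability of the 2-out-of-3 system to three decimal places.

0.854

R = Σ_{i=2}^{3} C(3,i) p^i (1−p)^{3−i} with p = 0.759
C(3,2)·0.759^2·0.241^1 = 0.41651
C(3,3)·0.759^3·0.241^0 = 0.43725
Sum = 0.854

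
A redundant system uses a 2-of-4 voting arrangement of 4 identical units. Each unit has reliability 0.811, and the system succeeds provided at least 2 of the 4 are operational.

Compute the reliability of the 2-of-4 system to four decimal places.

R = Σ_{i=2}^{4} C(4,i) p^i (1−p)^{4−i} with p = 0.811
C(4,2)·0.811^2·0.189^2 = 0.140967
C(4,3)·0.811^3·0.189^1 = 0.403259
C(4,4)·0.811^4·0.189^0 = 0.432597
Sum = 0.9768

0.9768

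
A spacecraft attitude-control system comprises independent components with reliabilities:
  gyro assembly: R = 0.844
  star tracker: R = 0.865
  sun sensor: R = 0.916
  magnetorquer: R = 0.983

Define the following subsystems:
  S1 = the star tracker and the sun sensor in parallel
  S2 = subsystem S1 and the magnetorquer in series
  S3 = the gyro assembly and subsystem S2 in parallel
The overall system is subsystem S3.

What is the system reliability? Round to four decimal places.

Parallel (star tracker and sun sensor): 1 − (1 − 0.865000)(1 − 0.916000) = 0.988660
Series ([0.988660] and magnetorquer): 0.988660 × 0.983000 = 0.971853
Parallel (gyro assembly and [0.971853]): 1 − (1 − 0.844000)(1 − 0.971853) = 0.9956

0.9956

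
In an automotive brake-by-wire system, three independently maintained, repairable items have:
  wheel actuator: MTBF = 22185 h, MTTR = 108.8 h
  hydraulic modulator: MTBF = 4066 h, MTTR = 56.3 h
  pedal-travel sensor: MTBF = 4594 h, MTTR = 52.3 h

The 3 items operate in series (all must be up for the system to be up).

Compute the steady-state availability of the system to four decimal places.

A(wheel actuator) = MTBF/(MTBF+MTTR) = 22185/(22185+108.8) = 0.995120
A(hydraulic modulator) = MTBF/(MTBF+MTTR) = 4066/(4066+56.3) = 0.986343
A(pedal-travel sensor) = MTBF/(MTBF+MTTR) = 4594/(4594+52.3) = 0.988744
Series availability: 0.995120 × 0.986343 × 0.988744 = 0.9705

0.9705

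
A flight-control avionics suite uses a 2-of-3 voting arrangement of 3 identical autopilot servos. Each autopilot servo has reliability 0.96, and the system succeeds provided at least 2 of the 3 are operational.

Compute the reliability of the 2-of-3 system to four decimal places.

R = Σ_{i=2}^{3} C(3,i) p^i (1−p)^{3−i} with p = 0.96
C(3,2)·0.96^2·0.04^1 = 0.110592
C(3,3)·0.96^3·0.04^0 = 0.884736
Sum = 0.9953

0.9953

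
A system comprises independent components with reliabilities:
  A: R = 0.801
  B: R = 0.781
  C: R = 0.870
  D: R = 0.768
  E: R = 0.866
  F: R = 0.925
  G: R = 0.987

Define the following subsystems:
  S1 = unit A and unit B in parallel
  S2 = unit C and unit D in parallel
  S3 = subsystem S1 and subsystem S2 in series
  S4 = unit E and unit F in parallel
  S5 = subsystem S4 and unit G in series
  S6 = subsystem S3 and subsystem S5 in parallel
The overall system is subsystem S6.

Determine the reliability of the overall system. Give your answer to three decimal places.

Parallel (A and B): 1 − (1 − 0.80100)(1 − 0.78100) = 0.95642
Parallel (C and D): 1 − (1 − 0.87000)(1 − 0.76800) = 0.96984
Series ([0.95642] and [0.96984]): 0.95642 × 0.96984 = 0.92757
Parallel (E and F): 1 − (1 − 0.86600)(1 − 0.92500) = 0.98995
Series ([0.98995] and G): 0.98995 × 0.98700 = 0.97708
Parallel ([0.92757] and [0.97708]): 1 − (1 − 0.92757)(1 − 0.97708) = 0.998

0.998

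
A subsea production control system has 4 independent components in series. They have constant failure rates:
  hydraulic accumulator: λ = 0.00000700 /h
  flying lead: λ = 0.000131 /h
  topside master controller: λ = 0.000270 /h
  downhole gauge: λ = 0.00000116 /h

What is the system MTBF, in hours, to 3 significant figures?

Series of exponential components: λ_sys = Σ λ_i
λ_sys = 0.00000700 + 0.000131 + 0.000270 + 0.00000116 = 4.0916e-04 /h
MTBF = 1 / λ_sys = 2440 h

2440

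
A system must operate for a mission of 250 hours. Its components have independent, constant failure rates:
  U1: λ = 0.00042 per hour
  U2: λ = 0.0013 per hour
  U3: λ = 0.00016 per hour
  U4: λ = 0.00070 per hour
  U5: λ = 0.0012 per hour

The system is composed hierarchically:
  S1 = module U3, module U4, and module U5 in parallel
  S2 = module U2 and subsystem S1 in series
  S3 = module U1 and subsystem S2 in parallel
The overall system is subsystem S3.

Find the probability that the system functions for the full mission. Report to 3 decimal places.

0.972

R(U1) = exp(−0.00042 × 250) = 0.90032
R(U2) = exp(−0.0013 × 250) = 0.72253
R(U3) = exp(−0.00016 × 250) = 0.96079
R(U4) = exp(−0.00070 × 250) = 0.83946
R(U5) = exp(−0.0012 × 250) = 0.74082
Parallel (U3, U4, and U5): 1 − (1 − 0.96079)(1 − 0.83946)(1 − 0.74082) = 0.99837
Series (U2 and [0.99837]): 0.72253 × 0.99837 = 0.72135
Parallel (U1 and [0.72135]): 1 − (1 − 0.90032)(1 − 0.72135) = 0.972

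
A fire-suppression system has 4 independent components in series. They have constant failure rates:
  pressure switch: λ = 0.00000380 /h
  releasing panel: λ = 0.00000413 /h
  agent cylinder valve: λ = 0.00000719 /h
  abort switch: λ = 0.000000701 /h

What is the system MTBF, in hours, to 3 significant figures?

Series of exponential components: λ_sys = Σ λ_i
λ_sys = 0.00000380 + 0.00000413 + 0.00000719 + 0.000000701 = 1.5821e-05 /h
MTBF = 1 / λ_sys = 63200 h

63200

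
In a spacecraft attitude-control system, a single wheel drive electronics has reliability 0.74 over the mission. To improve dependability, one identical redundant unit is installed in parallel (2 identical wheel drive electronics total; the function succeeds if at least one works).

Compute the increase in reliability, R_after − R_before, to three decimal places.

R_before = 0.74
R_after = 1 − (1 − 0.74)^2 = 0.932
ΔR = 0.932 − 0.74 = 0.192

0.192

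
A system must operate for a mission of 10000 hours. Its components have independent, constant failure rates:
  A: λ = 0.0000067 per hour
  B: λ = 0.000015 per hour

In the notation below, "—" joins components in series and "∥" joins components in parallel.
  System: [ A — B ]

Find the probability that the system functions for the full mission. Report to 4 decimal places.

0.8049

R(A) = exp(−0.0000067 × 10000) = 0.935195
R(B) = exp(−0.000015 × 10000) = 0.860708
Series (A and B): 0.935195 × 0.860708 = 0.8049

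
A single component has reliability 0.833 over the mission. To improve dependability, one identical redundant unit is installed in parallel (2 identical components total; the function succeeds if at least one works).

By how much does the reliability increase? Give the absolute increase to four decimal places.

0.1391

R_before = 0.833
R_after = 1 − (1 − 0.833)^2 = 0.9721
ΔR = 0.9721 − 0.833 = 0.1391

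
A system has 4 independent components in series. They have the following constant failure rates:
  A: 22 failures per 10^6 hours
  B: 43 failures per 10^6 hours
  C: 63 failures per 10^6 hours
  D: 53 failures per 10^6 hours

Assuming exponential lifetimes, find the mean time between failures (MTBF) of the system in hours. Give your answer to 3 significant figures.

Series of exponential components: λ_sys = Σ λ_i
λ_sys = 0.000022 + 0.000043 + 0.000063 + 0.000053 = 1.8100e-04 /h
MTBF = 1 / λ_sys = 5520 h

5520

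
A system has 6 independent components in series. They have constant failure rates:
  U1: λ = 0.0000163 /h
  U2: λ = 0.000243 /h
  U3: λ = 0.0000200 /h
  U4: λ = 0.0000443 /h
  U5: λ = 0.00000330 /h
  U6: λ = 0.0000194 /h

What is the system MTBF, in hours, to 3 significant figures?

Series of exponential components: λ_sys = Σ λ_i
λ_sys = 0.0000163 + 0.000243 + 0.0000200 + 0.0000443 + 0.00000330 + 0.0000194 = 3.4630e-04 /h
MTBF = 1 / λ_sys = 2890 h

2890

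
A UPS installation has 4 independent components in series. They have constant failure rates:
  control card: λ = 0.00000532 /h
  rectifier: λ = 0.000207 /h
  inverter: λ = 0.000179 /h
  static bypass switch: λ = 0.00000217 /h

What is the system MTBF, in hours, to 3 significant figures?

Series of exponential components: λ_sys = Σ λ_i
λ_sys = 0.00000532 + 0.000207 + 0.000179 + 0.00000217 = 3.9349e-04 /h
MTBF = 1 / λ_sys = 2540 h

2540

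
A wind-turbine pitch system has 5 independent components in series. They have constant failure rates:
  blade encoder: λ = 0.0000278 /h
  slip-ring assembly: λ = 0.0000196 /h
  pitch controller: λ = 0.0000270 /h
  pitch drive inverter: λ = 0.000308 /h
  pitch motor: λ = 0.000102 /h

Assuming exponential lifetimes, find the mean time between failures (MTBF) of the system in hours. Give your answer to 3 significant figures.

2060

Series of exponential components: λ_sys = Σ λ_i
λ_sys = 0.0000278 + 0.0000196 + 0.0000270 + 0.000308 + 0.000102 = 4.8440e-04 /h
MTBF = 1 / λ_sys = 2060 h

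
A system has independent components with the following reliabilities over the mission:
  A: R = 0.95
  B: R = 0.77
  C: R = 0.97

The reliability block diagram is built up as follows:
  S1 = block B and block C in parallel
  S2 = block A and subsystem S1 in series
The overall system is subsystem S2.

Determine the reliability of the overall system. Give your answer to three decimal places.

0.943

Parallel (B and C): 1 − (1 − 0.77000)(1 − 0.97000) = 0.99310
Series (A and [0.99310]): 0.95000 × 0.99310 = 0.943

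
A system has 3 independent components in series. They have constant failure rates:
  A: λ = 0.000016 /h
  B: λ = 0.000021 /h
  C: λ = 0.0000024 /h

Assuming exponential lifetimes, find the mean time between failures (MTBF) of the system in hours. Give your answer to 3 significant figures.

Series of exponential components: λ_sys = Σ λ_i
λ_sys = 0.000016 + 0.000021 + 0.0000024 = 3.9400e-05 /h
MTBF = 1 / λ_sys = 25400 h

25400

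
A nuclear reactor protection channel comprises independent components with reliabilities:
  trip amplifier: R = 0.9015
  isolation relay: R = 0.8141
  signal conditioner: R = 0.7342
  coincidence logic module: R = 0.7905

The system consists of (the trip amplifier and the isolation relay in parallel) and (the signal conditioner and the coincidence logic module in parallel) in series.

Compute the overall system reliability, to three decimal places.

Parallel (trip amplifier and isolation relay): 1 − (1 − 0.90150)(1 − 0.81410) = 0.98169
Parallel (signal conditioner and coincidence logic module): 1 − (1 − 0.73420)(1 − 0.79050) = 0.94431
Series ([0.98169] and [0.94431]): 0.98169 × 0.94431 = 0.927

0.927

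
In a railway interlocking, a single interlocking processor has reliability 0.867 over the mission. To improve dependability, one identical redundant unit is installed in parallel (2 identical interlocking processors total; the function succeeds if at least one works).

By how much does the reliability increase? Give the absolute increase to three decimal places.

0.115

R_before = 0.867
R_after = 1 − (1 − 0.867)^2 = 0.982
ΔR = 0.982 − 0.867 = 0.115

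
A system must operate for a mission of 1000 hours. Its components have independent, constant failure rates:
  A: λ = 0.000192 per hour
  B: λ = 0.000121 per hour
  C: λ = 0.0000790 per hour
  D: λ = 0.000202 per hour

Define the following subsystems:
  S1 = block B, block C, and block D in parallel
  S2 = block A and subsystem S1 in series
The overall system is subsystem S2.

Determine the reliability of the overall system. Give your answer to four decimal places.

0.8240

R(A) = exp(−0.000192 × 1000) = 0.825307
R(B) = exp(−0.000121 × 1000) = 0.886034
R(C) = exp(−0.0000790 × 1000) = 0.924040
R(D) = exp(−0.000202 × 1000) = 0.817095
Parallel (B, C, and D): 1 − (1 − 0.886034)(1 − 0.924040)(1 − 0.817095) = 0.998417
Series (A and [0.998417]): 0.825307 × 0.998417 = 0.8240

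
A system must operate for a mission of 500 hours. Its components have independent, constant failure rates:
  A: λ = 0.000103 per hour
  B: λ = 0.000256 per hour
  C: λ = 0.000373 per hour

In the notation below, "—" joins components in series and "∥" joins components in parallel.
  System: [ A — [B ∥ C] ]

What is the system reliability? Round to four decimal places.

R(A) = exp(−0.000103 × 500) = 0.949804
R(B) = exp(−0.000256 × 500) = 0.879853
R(C) = exp(−0.000373 × 500) = 0.829859
Parallel (B and C): 1 − (1 − 0.879853)(1 − 0.829859) = 0.979558
Series (A and [0.979558]): 0.949804 × 0.979558 = 0.9304

0.9304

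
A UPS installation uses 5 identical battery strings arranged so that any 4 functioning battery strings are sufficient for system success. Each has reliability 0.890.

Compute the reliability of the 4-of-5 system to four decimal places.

0.9035

R = Σ_{i=4}^{5} C(5,i) p^i (1−p)^{5−i} with p = 0.890
C(5,4)·0.890^4·0.110^1 = 0.345082
C(5,5)·0.890^5·0.110^0 = 0.558406
Sum = 0.9035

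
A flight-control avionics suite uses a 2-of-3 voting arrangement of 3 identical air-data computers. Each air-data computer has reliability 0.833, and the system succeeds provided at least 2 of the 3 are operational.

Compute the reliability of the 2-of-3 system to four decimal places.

R = Σ_{i=2}^{3} C(3,i) p^i (1−p)^{3−i} with p = 0.833
C(3,2)·0.833^2·0.167^1 = 0.347638
C(3,3)·0.833^3·0.167^0 = 0.578010
Sum = 0.9256

0.9256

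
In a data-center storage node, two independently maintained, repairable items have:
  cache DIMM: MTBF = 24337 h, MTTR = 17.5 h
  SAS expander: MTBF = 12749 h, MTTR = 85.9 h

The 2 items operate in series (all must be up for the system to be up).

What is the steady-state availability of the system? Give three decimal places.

A(cache DIMM) = MTBF/(MTBF+MTTR) = 24337/(24337+17.5) = 0.999281
A(SAS expander) = MTBF/(MTBF+MTTR) = 12749/(12749+85.9) = 0.993307
Series availability: 0.999281 × 0.993307 = 0.993

0.993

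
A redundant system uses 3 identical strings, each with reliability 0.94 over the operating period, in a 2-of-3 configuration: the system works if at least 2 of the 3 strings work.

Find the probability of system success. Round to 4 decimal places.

R = Σ_{i=2}^{3} C(3,i) p^i (1−p)^{3−i} with p = 0.94
C(3,2)·0.94^2·0.06^1 = 0.159048
C(3,3)·0.94^3·0.06^0 = 0.830584
Sum = 0.9896

0.9896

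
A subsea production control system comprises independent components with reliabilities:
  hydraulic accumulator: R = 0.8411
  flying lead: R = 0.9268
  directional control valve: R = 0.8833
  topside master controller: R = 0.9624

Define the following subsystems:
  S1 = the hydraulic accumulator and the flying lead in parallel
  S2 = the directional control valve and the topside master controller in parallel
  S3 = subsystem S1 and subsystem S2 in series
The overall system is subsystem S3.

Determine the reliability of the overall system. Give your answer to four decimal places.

Parallel (hydraulic accumulator and flying lead): 1 − (1 − 0.841100)(1 − 0.926800) = 0.988369
Parallel (directional control valve and topside master controller): 1 − (1 − 0.883300)(1 − 0.962400) = 0.995612
Series ([0.988369] and [0.995612]): 0.988369 × 0.995612 = 0.9840

0.9840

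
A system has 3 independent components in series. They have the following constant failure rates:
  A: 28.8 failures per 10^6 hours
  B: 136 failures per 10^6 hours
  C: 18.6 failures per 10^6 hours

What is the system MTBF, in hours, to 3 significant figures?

Series of exponential components: λ_sys = Σ λ_i
λ_sys = 0.0000288 + 0.000136 + 0.0000186 = 1.8340e-04 /h
MTBF = 1 / λ_sys = 5450 h

5450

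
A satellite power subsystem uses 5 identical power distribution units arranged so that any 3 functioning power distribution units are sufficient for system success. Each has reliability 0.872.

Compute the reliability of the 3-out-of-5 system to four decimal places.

R = Σ_{i=3}^{5} C(5,i) p^i (1−p)^{5−i} with p = 0.872
C(5,3)·0.872^3·0.128^2 = 0.108635
C(5,4)·0.872^4·0.128^1 = 0.370038
C(5,5)·0.872^5·0.128^0 = 0.504176
Sum = 0.9828

0.9828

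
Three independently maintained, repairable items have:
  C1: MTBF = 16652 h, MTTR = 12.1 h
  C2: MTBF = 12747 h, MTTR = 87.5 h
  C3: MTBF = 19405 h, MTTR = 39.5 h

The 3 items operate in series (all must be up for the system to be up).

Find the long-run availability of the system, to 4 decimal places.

0.9904

A(C1) = MTBF/(MTBF+MTTR) = 16652/(16652+12.1) = 0.999274
A(C2) = MTBF/(MTBF+MTTR) = 12747/(12747+87.5) = 0.993182
A(C3) = MTBF/(MTBF+MTTR) = 19405/(19405+39.5) = 0.997969
Series availability: 0.999274 × 0.993182 × 0.997969 = 0.9904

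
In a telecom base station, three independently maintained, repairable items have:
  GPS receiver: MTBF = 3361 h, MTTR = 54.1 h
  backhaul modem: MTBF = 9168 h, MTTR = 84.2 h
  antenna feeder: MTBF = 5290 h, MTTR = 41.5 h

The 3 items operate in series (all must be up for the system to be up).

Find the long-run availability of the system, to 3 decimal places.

A(GPS receiver) = MTBF/(MTBF+MTTR) = 3361/(3361+54.1) = 0.984159
A(backhaul modem) = MTBF/(MTBF+MTTR) = 9168/(9168+84.2) = 0.990899
A(antenna feeder) = MTBF/(MTBF+MTTR) = 5290/(5290+41.5) = 0.992216
Series availability: 0.984159 × 0.990899 × 0.992216 = 0.968

0.968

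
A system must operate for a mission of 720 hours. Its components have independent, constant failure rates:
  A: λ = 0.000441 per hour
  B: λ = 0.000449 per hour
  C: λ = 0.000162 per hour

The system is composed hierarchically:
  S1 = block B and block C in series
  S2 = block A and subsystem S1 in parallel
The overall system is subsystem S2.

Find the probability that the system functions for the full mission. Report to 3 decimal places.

0.903

R(A) = exp(−0.000441 × 720) = 0.72795
R(B) = exp(−0.000449 × 720) = 0.72377
R(C) = exp(−0.000162 × 720) = 0.88991
Series (B and C): 0.72377 × 0.88991 = 0.64409
Parallel (A and [0.64409]): 1 − (1 − 0.72795)(1 − 0.64409) = 0.903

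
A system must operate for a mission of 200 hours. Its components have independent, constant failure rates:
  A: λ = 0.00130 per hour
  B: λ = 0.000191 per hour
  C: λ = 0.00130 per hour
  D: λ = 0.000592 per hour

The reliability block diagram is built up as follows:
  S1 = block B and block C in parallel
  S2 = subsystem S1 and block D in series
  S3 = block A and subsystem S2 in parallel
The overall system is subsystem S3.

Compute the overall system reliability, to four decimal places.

R(A) = exp(−0.00130 × 200) = 0.771052
R(B) = exp(−0.000191 × 200) = 0.962520
R(C) = exp(−0.00130 × 200) = 0.771052
R(D) = exp(−0.000592 × 200) = 0.888341
Parallel (B and C): 1 − (1 − 0.962520)(1 − 0.771052) = 0.991419
Series ([0.991419] and D): 0.991419 × 0.888341 = 0.880718
Parallel (A and [0.880718]): 1 − (1 − 0.771052)(1 − 0.880718) = 0.9727

0.9727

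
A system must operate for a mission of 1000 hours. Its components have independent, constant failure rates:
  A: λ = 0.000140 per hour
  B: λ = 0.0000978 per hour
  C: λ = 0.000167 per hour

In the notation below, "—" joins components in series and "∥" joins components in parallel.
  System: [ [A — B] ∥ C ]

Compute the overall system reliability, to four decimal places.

R(A) = exp(−0.000140 × 1000) = 0.869358
R(B) = exp(−0.0000978 × 1000) = 0.906830
R(C) = exp(−0.000167 × 1000) = 0.846200
Series (A and B): 0.869358 × 0.906830 = 0.788360
Parallel ([0.788360] and C): 1 − (1 − 0.788360)(1 − 0.846200) = 0.9674

0.9674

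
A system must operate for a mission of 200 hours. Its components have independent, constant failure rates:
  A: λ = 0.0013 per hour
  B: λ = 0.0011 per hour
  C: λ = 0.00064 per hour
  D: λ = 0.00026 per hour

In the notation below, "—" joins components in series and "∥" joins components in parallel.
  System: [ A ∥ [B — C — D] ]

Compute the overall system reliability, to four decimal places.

R(A) = exp(−0.0013 × 200) = 0.771052
R(B) = exp(−0.0011 × 200) = 0.802519
R(C) = exp(−0.00064 × 200) = 0.879853
R(D) = exp(−0.00026 × 200) = 0.949329
Series (B, C, and D): 0.802519 × 0.879853 × 0.949329 = 0.670320
Parallel (A and [0.670320]): 1 − (1 − 0.771052)(1 − 0.670320) = 0.9245

0.9245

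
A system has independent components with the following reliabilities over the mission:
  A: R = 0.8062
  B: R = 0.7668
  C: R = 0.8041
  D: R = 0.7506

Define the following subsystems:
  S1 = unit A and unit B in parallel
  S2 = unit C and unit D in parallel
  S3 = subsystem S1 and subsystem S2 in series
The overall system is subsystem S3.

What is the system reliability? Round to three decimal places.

Parallel (A and B): 1 − (1 − 0.80620)(1 − 0.76680) = 0.95481
Parallel (C and D): 1 − (1 − 0.80410)(1 − 0.75060) = 0.95114
Series ([0.95481] and [0.95114]): 0.95481 × 0.95114 = 0.908

0.908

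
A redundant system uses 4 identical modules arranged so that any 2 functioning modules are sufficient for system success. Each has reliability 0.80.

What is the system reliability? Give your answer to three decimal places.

R = Σ_{i=2}^{4} C(4,i) p^i (1−p)^{4−i} with p = 0.80
C(4,2)·0.80^2·0.20^2 = 0.15360
C(4,3)·0.80^3·0.20^1 = 0.40960
C(4,4)·0.80^4·0.20^0 = 0.40960
Sum = 0.973

0.973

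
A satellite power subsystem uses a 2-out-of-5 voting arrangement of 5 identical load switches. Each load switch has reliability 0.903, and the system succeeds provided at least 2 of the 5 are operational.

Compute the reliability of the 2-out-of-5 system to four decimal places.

R = Σ_{i=2}^{5} C(5,i) p^i (1−p)^{5−i} with p = 0.903
C(5,2)·0.903^2·0.097^3 = 0.007442
C(5,3)·0.903^3·0.097^2 = 0.069280
C(5,4)·0.903^4·0.097^1 = 0.322473
C(5,5)·0.903^5·0.097^0 = 0.600397
Sum = 0.9996

0.9996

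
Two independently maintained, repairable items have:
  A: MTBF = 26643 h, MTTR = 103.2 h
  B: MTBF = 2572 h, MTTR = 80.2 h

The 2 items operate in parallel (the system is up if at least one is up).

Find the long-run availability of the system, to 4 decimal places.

A(A) = MTBF/(MTBF+MTTR) = 26643/(26643+103.2) = 0.996142
A(B) = MTBF/(MTBF+MTTR) = 2572/(2572+80.2) = 0.969761
Parallel availability: 1 − (1 − 0.996142)(1 − 0.969761) = 0.9999

0.9999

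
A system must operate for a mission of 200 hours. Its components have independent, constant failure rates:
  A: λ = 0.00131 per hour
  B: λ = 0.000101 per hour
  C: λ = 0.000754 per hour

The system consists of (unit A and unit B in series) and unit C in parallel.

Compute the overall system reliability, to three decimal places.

R(A) = exp(−0.00131 × 200) = 0.76951
R(B) = exp(−0.000101 × 200) = 0.98000
R(C) = exp(−0.000754 × 200) = 0.86002
Series (A and B): 0.76951 × 0.98000 = 0.75412
Parallel ([0.75412] and C): 1 − (1 − 0.75412)(1 − 0.86002) = 0.966

0.966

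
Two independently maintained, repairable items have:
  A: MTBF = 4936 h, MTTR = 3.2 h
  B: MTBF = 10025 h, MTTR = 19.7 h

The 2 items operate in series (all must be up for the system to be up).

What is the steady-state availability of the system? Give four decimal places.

0.9974

A(A) = MTBF/(MTBF+MTTR) = 4936/(4936+3.2) = 0.999352
A(B) = MTBF/(MTBF+MTTR) = 10025/(10025+19.7) = 0.998039
Series availability: 0.999352 × 0.998039 = 0.9974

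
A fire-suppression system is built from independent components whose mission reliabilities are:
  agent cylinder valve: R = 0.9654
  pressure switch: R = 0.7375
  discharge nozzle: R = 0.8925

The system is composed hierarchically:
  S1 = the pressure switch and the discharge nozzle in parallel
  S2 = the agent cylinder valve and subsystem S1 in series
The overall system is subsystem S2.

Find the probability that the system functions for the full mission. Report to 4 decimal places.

0.9382

Parallel (pressure switch and discharge nozzle): 1 − (1 − 0.737500)(1 − 0.892500) = 0.971781
Series (agent cylinder valve and [0.971781]): 0.965400 × 0.971781 = 0.9382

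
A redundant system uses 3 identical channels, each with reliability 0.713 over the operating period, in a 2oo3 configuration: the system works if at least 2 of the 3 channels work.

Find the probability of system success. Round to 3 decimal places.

R = Σ_{i=2}^{3} C(3,i) p^i (1−p)^{3−i} with p = 0.713
C(3,2)·0.713^2·0.287^1 = 0.43771
C(3,3)·0.713^3·0.287^0 = 0.36247
Sum = 0.800

0.800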